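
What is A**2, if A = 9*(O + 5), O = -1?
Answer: 1296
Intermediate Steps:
A = 36 (A = 9*(-1 + 5) = 9*4 = 36)
A**2 = 36**2 = 1296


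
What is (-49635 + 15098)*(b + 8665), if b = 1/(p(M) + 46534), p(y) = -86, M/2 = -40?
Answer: -13900172735577/46448 ≈ -2.9926e+8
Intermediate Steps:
M = -80 (M = 2*(-40) = -80)
b = 1/46448 (b = 1/(-86 + 46534) = 1/46448 ≈ 2.1529e-5)
(-49635 + 15098)*(b + 8665) = (-49635 + 15098)*(1/46448 + 8665) = -34537*402471921/46448 = -13900172735577/46448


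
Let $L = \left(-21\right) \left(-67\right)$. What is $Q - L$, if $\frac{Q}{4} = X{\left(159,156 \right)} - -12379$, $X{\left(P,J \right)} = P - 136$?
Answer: $48201$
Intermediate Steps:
$X{\left(P,J \right)} = -136 + P$
$Q = 49608$ ($Q = 4 \left(\left(-136 + 159\right) - -12379\right) = 4 \left(23 + 12379\right) = 4 \cdot 12402 = 49608$)
$L = 1407$
$Q - L = 49608 - 1407 = 48201$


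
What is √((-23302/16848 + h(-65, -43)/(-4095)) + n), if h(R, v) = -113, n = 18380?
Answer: √4931071191410/16380 ≈ 135.57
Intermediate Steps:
√((-23302/16848 + h(-65, -43)/(-4095)) + n) = √((-23302/16848 - 113/(-4095)) + 18380) = √((-23302*1/16848 - 113*(-1/4095)) + 18380) = √((-11651/8424 + 113/4095) + 18380) = √(-399649/294840 + 18380) = √(5418759551/294840) = √4931071191410/16380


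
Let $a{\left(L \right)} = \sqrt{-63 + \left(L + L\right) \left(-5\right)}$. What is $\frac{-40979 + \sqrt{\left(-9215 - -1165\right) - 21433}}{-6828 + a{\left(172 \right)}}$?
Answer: $\frac{40979 - i \sqrt{29483}}{6828 - i \sqrt{1783}} \approx 6.0015 + 0.011967 i$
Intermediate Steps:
$a{\left(L \right)} = \sqrt{-63 - 10 L}$ ($a{\left(L \right)} = \sqrt{-63 + 2 L \left(-5\right)} = \sqrt{-63 - 10 L}$)
$\frac{-40979 + \sqrt{\left(-9215 - -1165\right) - 21433}}{-6828 + a{\left(172 \right)}} = \frac{-40979 + \sqrt{\left(-9215 - -1165\right) - 21433}}{-6828 + \sqrt{-63 - 1720}} = \frac{-40979 + \sqrt{\left(-9215 + 1165\right) - 21433}}{-6828 + \sqrt{-63 - 1720}} = \frac{-40979 + \sqrt{-8050 - 21433}}{-6828 + \sqrt{-1783}} = \frac{-40979 + \sqrt{-29483}}{-6828 + i \sqrt{1783}} = \frac{-40979 + i \sqrt{29483}}{-6828 + i \sqrt{1783}}$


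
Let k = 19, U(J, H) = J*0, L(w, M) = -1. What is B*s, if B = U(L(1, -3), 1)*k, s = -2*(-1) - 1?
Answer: 0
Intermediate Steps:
U(J, H) = 0
s = 1 (s = 2 - 1 = 1)
B = 0 (B = 0*19 = 0)
B*s = 0*1 = 0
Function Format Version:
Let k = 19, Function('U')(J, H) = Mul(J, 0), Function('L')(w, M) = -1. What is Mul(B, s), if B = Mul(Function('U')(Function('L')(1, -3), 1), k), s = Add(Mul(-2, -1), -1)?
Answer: 0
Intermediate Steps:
Function('U')(J, H) = 0
s = 1 (s = Add(2, -1) = 1)
B = 0 (B = Mul(0, 19) = 0)
Mul(B, s) = Mul(0, 1) = 0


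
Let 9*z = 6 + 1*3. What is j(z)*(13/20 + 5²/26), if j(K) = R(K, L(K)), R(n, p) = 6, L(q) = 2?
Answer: 1257/130 ≈ 9.6692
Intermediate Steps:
z = 1 (z = (6 + 1*3)/9 = (6 + 3)/9 = (⅑)*9 = 1)
j(K) = 6
j(z)*(13/20 + 5²/26) = 6*(13/20 + 5²/26) = 6*(13*(1/20) + 25*(1/26)) = 6*(13/20 + 25/26) = 6*(419/260) = 1257/130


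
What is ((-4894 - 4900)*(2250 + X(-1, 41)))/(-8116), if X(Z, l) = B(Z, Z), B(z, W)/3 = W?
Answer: 11003559/4058 ≈ 2711.6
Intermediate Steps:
B(z, W) = 3*W
X(Z, l) = 3*Z
((-4894 - 4900)*(2250 + X(-1, 41)))/(-8116) = ((-4894 - 4900)*(2250 + 3*(-1)))/(-8116) = -9794*(2250 - 3)*(-1/8116) = -9794*2247*(-1/8116) = -22007118*(-1/8116) = 11003559/4058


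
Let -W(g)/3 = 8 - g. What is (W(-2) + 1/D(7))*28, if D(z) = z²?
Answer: -5876/7 ≈ -839.43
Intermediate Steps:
W(g) = -24 + 3*g (W(g) = -3*(8 - g) = -24 + 3*g)
(W(-2) + 1/D(7))*28 = ((-24 + 3*(-2)) + 1/(7²))*28 = ((-24 - 6) + 1/49)*28 = (-30 + 1/49)*28 = -1469/49*28 = -5876/7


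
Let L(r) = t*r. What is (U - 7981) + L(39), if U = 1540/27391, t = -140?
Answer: -52594413/3913 ≈ -13441.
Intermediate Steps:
L(r) = -140*r
U = 220/3913 (U = 1540*(1/27391) = 220/3913 ≈ 0.056223)
(U - 7981) + L(39) = (220/3913 - 7981) - 140*39 = -31229433/3913 - 5460 = -52594413/3913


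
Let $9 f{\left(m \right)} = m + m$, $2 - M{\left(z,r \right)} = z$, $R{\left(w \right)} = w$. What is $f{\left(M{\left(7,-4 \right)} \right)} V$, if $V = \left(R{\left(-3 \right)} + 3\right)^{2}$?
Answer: $0$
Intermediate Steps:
$M{\left(z,r \right)} = 2 - z$
$f{\left(m \right)} = \frac{2 m}{9}$ ($f{\left(m \right)} = \frac{m + m}{9} = \frac{2 m}{9}$)
$V = 0$ ($V = \left(-3 + 3\right)^{2} = 0^{2} = 0$)
$f{\left(M{\left(7,-4 \right)} \right)} V = \frac{2 \left(2 - 7\right)}{9} \cdot 0 = \frac{2}{9} \left(-5\right) 0 = \left(- \frac{10}{9}\right) 0 = 0$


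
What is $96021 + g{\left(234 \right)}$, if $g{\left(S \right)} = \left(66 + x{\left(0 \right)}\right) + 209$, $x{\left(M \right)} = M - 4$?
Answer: $96292$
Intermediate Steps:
$x{\left(M \right)} = -4 + M$
$g{\left(S \right)} = 271$ ($g{\left(S \right)} = \left(66 + \left(-4 + 0\right)\right) + 209 = \left(66 - 4\right) + 209 = 62 + 209 = 271$)
$96021 + g{\left(234 \right)} = 96021 + 271 = 96292$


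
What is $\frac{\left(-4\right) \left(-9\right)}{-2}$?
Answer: $-18$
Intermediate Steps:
$\frac{\left(-4\right) \left(-9\right)}{-2} = 36 \left(- \frac{1}{2}\right) = -18$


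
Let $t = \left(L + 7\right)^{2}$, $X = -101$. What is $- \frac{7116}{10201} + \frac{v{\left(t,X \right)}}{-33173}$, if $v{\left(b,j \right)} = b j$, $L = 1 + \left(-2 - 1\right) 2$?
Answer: $- \frac{231937864}{338397773} \approx -0.6854$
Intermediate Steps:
$L = -5$ ($L = 1 - 6 = -5$)
$t = 4$ ($t = \left(-5 + 7\right)^{2} = 2^{2} = 4$)
$- \frac{7116}{10201} + \frac{v{\left(t,X \right)}}{-33173} = - \frac{7116}{10201} + \frac{4 \left(-101\right)}{-33173} = \left(-7116\right) \frac{1}{10201} - - \frac{404}{33173} = - \frac{7116}{10201} + \frac{404}{33173} = - \frac{231937864}{338397773}$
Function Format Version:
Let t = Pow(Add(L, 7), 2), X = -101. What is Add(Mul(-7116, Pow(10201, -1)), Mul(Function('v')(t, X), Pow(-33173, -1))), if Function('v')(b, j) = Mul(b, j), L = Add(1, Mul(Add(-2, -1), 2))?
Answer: Rational(-231937864, 338397773) ≈ -0.68540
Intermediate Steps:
L = -5 (L = Add(1, Mul(-3, 2)) = Add(1, -6) = -5)
t = 4 (t = Pow(Add(-5, 7), 2) = Pow(2, 2) = 4)
Add(Mul(-7116, Pow(10201, -1)), Mul(Function('v')(t, X), Pow(-33173, -1))) = Add(Mul(-7116, Pow(10201, -1)), Mul(Mul(4, -101), Pow(-33173, -1))) = Add(Mul(-7116, Rational(1, 10201)), Mul(-404, Rational(-1, 33173))) = Add(Rational(-7116, 10201), Rational(404, 33173)) = Rational(-231937864, 338397773)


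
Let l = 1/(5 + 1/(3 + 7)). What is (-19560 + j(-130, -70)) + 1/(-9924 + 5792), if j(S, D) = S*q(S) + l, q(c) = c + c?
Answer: 3000864949/210732 ≈ 14240.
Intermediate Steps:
q(c) = 2*c
l = 10/51 (l = 1/(5 + 1/10) = 1/(51/10) = 10/51 ≈ 0.19608)
j(S, D) = 10/51 + 2*S**2 (j(S, D) = S*(2*S) + 10/51 = 2*S**2 + 10/51 = 10/51 + 2*S**2)
(-19560 + j(-130, -70)) + 1/(-9924 + 5792) = (-19560 + (10/51 + 2*(-130)**2)) + 1/(-9924 + 5792) = (-19560 + (10/51 + 2*16900)) + 1/(-4132) = (-19560 + (10/51 + 33800)) - 1/4132 = (-19560 + 1723810/51) - 1/4132 = 726250/51 - 1/4132 = 3000864949/210732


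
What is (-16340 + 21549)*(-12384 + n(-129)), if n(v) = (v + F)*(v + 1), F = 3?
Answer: 19502496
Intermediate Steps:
n(v) = (1 + v)*(3 + v) (n(v) = (v + 3)*(v + 1) = (3 + v)*(1 + v) = (1 + v)*(3 + v))
(-16340 + 21549)*(-12384 + n(-129)) = (-16340 + 21549)*(-12384 + (3 + (-129)**2 + 4*(-129))) = 5209*(-12384 + (3 + 16641 - 516)) = 5209*(-12384 + 16128) = 5209*3744 = 19502496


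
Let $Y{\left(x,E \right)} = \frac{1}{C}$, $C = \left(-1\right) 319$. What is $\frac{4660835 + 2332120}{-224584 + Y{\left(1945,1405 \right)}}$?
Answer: $- \frac{2230752645}{71642297} \approx -31.137$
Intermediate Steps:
$C = -319$
$Y{\left(x,E \right)} = - \frac{1}{319}$ ($Y{\left(x,E \right)} = \frac{1}{-319} = - \frac{1}{319}$)
$\frac{4660835 + 2332120}{-224584 + Y{\left(1945,1405 \right)}} = \frac{4660835 + 2332120}{-224584 - \frac{1}{319}} = \frac{6992955}{- \frac{71642297}{319}} = 6992955 \left(- \frac{319}{71642297}\right) = - \frac{2230752645}{71642297}$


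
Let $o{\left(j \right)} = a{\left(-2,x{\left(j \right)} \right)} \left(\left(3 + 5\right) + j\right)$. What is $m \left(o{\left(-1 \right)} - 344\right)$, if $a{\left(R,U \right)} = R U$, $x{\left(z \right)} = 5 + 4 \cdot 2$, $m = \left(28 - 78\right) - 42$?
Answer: $48392$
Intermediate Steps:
$m = -92$ ($m = -50 - 42 = -92$)
$x{\left(z \right)} = 13$ ($x{\left(z \right)} = 5 + 8 = 13$)
$o{\left(j \right)} = -208 - 26 j$ ($o{\left(j \right)} = \left(-2\right) 13 \left(\left(3 + 5\right) + j\right) = - 26 \left(8 + j\right) = -208 - 26 j$)
$m \left(o{\left(-1 \right)} - 344\right) = - 92 \left(\left(-208 - -26\right) - 344\right) = - 92 \left(\left(-208 + 26\right) - 344\right) = - 92 \left(-182 - 344\right) = \left(-92\right) \left(-526\right) = 48392$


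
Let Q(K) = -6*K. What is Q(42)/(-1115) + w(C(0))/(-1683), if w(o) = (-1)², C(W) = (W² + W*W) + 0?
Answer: 423001/1876545 ≈ 0.22541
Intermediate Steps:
C(W) = 2*W² (C(W) = (W² + W²) + 0 = 2*W² + 0 = 2*W²)
w(o) = 1
Q(42)/(-1115) + w(C(0))/(-1683) = -6*42/(-1115) + 1/(-1683) = -252*(-1/1115) + 1*(-1/1683) = 252/1115 - 1/1683 = 423001/1876545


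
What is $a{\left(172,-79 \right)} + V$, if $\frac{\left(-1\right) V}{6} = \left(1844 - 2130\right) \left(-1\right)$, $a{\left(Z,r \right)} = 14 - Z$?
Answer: $-1874$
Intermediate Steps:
$V = -1716$ ($V = - 6 \left(1844 - 2130\right) \left(-1\right) = - 6 \left(\left(-286\right) \left(-1\right)\right) = \left(-6\right) 286 = -1716$)
$a{\left(172,-79 \right)} + V = \left(14 - 172\right) - 1716 = -158 - 1716 = -1874$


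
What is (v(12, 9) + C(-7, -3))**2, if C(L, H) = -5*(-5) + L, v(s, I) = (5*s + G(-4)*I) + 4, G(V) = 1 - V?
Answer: 16129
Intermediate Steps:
v(s, I) = 4 + 5*I + 5*s (v(s, I) = (5*s + (1 - 1*(-4))*I) + 4 = (5*s + (1 + 4)*I) + 4 = (5*s + 5*I) + 4 = (5*I + 5*s) + 4 = 4 + 5*I + 5*s)
C(L, H) = 25 + L
(v(12, 9) + C(-7, -3))**2 = ((4 + 5*9 + 5*12) + (25 - 7))**2 = ((4 + 45 + 60) + 18)**2 = (109 + 18)**2 = 127**2 = 16129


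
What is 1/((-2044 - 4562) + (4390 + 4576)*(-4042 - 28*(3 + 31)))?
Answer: -1/44782810 ≈ -2.2330e-8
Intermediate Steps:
1/((-2044 - 4562) + (4390 + 4576)*(-4042 - 28*(3 + 31))) = 1/(-6606 + 8966*(-4042 - 28*34)) = 1/(-6606 + 8966*(-4042 - 952)) = 1/(-6606 + 8966*(-4994)) = 1/(-6606 - 44776204) = 1/(-44782810) = -1/44782810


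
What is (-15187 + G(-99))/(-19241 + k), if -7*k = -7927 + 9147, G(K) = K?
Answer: 107002/135907 ≈ 0.78732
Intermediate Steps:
k = -1220/7 (k = -(-7927 + 9147)/7 = -1/7*1220 = -1220/7 ≈ -174.29)
(-15187 + G(-99))/(-19241 + k) = (-15187 - 99)/(-19241 - 1220/7) = -15286/(-135907/7) = -15286*(-7/135907) = 107002/135907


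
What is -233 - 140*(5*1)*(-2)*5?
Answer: 6767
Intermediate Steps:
-233 - 140*(5*1)*(-2)*5 = -233 - 140*5*(-2)*5 = -233 - (-1400)*5 = -233 - 140*(-50) = -233 + 7000 = 6767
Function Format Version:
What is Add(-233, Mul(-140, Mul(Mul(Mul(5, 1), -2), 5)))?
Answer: 6767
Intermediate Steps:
Add(-233, Mul(-140, Mul(Mul(Mul(5, 1), -2), 5))) = Add(-233, Mul(-140, Mul(Mul(5, -2), 5))) = Add(-233, Mul(-140, Mul(-10, 5))) = Add(-233, Mul(-140, -50)) = Add(-233, 7000) = 6767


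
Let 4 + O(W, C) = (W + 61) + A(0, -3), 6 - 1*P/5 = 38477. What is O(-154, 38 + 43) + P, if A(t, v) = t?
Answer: -192452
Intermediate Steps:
P = -192355 (P = 30 - 5*38477 = 30 - 192385 = -192355)
O(W, C) = 57 + W (O(W, C) = -4 + ((W + 61) + 0) = -4 + ((61 + W) + 0) = -4 + (61 + W) = 57 + W)
O(-154, 38 + 43) + P = (57 - 154) - 192355 = -97 - 192355 = -192452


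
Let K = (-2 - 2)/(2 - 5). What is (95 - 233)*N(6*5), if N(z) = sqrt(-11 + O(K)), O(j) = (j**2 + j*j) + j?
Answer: -46*I*sqrt(55) ≈ -341.15*I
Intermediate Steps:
K = 4/3 (K = -4/(-3) = -4*(-1/3) = 4/3 ≈ 1.3333)
O(j) = j + 2*j**2 (O(j) = (j**2 + j**2) + j = 2*j**2 + j = j + 2*j**2)
N(z) = I*sqrt(55)/3 (N(z) = sqrt(-11 + 4*(1 + 2*(4/3))/3) = sqrt(-11 + 4*(1 + 8/3)/3) = sqrt(-11 + (4/3)*(11/3)) = sqrt(-11 + 44/9) = sqrt(-55/9) = I*sqrt(55)/3)
(95 - 233)*N(6*5) = (95 - 233)*(I*sqrt(55)/3) = -46*I*sqrt(55)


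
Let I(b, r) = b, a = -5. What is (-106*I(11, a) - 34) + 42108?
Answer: 40908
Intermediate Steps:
(-106*I(11, a) - 34) + 42108 = (-106*11 - 34) + 42108 = (-1166 - 34) + 42108 = -1200 + 42108 = 40908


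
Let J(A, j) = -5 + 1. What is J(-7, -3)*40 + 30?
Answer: -130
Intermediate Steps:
J(A, j) = -4
J(-7, -3)*40 + 30 = -4*40 + 30 = -160 + 30 = -130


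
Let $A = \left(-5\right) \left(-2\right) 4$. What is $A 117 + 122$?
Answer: $4802$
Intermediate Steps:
$A = 40$ ($A = 10 \cdot 4 = 40$)
$A 117 + 122 = 40 \cdot 117 + 122 = 4680 + 122 = 4802$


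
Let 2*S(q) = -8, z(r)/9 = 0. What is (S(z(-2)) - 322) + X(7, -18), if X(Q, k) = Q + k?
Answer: -337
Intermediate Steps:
z(r) = 0 (z(r) = 9*0 = 0)
S(q) = -4 (S(q) = (1/2)*(-8) = -4)
(S(z(-2)) - 322) + X(7, -18) = (-4 - 322) + (7 - 18) = -326 - 11 = -337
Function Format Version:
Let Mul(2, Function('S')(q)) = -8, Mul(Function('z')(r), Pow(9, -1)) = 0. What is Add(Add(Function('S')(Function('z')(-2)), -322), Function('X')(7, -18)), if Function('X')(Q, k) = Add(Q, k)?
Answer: -337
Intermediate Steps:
Function('z')(r) = 0 (Function('z')(r) = Mul(9, 0) = 0)
Function('S')(q) = -4 (Function('S')(q) = Mul(Rational(1, 2), -8) = -4)
Add(Add(Function('S')(Function('z')(-2)), -322), Function('X')(7, -18)) = Add(Add(-4, -322), Add(7, -18)) = Add(-326, -11) = -337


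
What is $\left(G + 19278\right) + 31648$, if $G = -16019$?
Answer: $34907$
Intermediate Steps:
$\left(G + 19278\right) + 31648 = \left(-16019 + 19278\right) + 31648 = 3259 + 31648 = 34907$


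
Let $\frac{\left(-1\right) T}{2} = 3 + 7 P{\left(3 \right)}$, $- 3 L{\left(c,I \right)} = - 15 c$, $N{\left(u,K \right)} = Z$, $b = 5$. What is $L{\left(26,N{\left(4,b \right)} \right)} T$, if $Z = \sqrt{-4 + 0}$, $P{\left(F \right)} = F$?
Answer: $-6240$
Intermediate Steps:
$Z = 2 i$ ($Z = \sqrt{-4} = 2 i \approx 2.0 i$)
$N{\left(u,K \right)} = 2 i$
$L{\left(c,I \right)} = 5 c$ ($L{\left(c,I \right)} = - \frac{\left(-15\right) c}{3} = 5 c$)
$T = -48$ ($T = - 2 \left(3 + 7 \cdot 3\right) = - 2 \left(3 + 21\right) = \left(-2\right) 24 = -48$)
$L{\left(26,N{\left(4,b \right)} \right)} T = 5 \cdot 26 \left(-48\right) = 130 \left(-48\right) = -6240$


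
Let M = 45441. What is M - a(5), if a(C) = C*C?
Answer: 45416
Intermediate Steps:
a(C) = C²
M - a(5) = 45441 - 1*5² = 45441 - 1*25 = 45441 - 25 = 45416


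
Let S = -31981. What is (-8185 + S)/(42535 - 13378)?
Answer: -40166/29157 ≈ -1.3776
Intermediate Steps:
(-8185 + S)/(42535 - 13378) = (-8185 - 31981)/(42535 - 13378) = -40166/29157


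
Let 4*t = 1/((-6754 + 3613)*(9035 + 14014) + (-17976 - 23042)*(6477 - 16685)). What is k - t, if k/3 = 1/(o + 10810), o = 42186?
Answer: 259732814/4588325248915 ≈ 5.6607e-5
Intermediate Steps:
k = 3/52996 (k = 3/(42186 + 10810) = 3/52996 ≈ 5.6608e-5)
t = 1/1385259340 (t = 1/(4*((-6754 + 3613)*(9035 + 14014) + (-17976 - 23042)*(6477 - 16685))) = 1/(4*(-3141*23049 - 41018*(-10208))) = 1/(4*(-72396909 + 418711744)) = (¼)/346314835 = (¼)*(1/346314835) = 1/1385259340 ≈ 7.2189e-10)
k - t = 3/52996 - 1*1/1385259340 = 3/52996 - 1/1385259340 = 259732814/4588325248915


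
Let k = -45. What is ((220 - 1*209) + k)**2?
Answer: 1156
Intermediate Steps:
((220 - 1*209) + k)**2 = ((220 - 1*209) - 45)**2 = ((220 - 209) - 45)**2 = (11 - 45)**2 = (-34)**2 = 1156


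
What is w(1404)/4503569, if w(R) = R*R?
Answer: 1971216/4503569 ≈ 0.43770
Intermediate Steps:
w(R) = R**2
w(1404)/4503569 = 1404**2/4503569 = 1971216*(1/4503569) = 1971216/4503569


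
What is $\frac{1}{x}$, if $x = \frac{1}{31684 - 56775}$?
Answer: $-25091$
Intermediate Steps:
$x = - \frac{1}{25091}$ ($x = \frac{1}{-25091} = - \frac{1}{25091} \approx -3.9855 \cdot 10^{-5}$)
$\frac{1}{x} = \frac{1}{- \frac{1}{25091}} = -25091$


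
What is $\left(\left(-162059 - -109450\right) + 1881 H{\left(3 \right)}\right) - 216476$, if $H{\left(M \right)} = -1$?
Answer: $-270966$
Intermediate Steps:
$\left(\left(-162059 - -109450\right) + 1881 H{\left(3 \right)}\right) - 216476 = \left(\left(-162059 - -109450\right) + 1881 \left(-1\right)\right) - 216476 = \left(\left(-162059 + 109450\right) - 1881\right) - 216476 = \left(-52609 - 1881\right) - 216476 = -54490 - 216476 = -270966$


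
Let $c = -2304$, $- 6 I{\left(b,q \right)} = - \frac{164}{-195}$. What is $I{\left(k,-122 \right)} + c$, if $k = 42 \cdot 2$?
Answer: $- \frac{1347922}{585} \approx -2304.1$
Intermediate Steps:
$k = 84$
$I{\left(b,q \right)} = - \frac{82}{585}$ ($I{\left(b,q \right)} = - \frac{\left(-164\right) \frac{1}{-195}}{6} = - \frac{\left(-164\right) \left(- \frac{1}{195}\right)}{6} = \left(- \frac{1}{6}\right) \frac{164}{195} = - \frac{82}{585}$)
$I{\left(k,-122 \right)} + c = - \frac{82}{585} - 2304 = - \frac{1347922}{585}$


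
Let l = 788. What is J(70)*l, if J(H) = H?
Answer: 55160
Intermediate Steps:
J(70)*l = 70*788 = 55160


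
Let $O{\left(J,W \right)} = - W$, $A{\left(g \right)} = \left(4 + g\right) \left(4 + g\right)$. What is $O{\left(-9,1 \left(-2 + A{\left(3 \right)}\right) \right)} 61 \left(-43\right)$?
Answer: $123281$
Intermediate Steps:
$A{\left(g \right)} = \left(4 + g\right)^{2}$
$O{\left(-9,1 \left(-2 + A{\left(3 \right)}\right) \right)} 61 \left(-43\right) = - 1 \left(-2 + \left(4 + 3\right)^{2}\right) 61 \left(-43\right) = - 1 \left(-2 + 7^{2}\right) 61 \left(-43\right) = - 1 \left(-2 + 49\right) 61 \left(-43\right) = - 1 \cdot 47 \cdot 61 \left(-43\right) = \left(-1\right) 47 \cdot 61 \left(-43\right) = \left(-47\right) 61 \left(-43\right) = \left(-2867\right) \left(-43\right) = 123281$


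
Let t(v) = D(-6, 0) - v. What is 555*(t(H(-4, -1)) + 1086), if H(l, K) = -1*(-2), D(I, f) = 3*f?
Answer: 601620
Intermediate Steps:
H(l, K) = 2
t(v) = -v (t(v) = 3*0 - v = 0 - v = -v)
555*(t(H(-4, -1)) + 1086) = 555*(-1*2 + 1086) = 555*(-2 + 1086) = 555*1084 = 601620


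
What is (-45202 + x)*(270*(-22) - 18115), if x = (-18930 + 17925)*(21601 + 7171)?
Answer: 696658346410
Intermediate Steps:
x = -28915860 (x = -1005*28772 = -28915860)
(-45202 + x)*(270*(-22) - 18115) = (-45202 - 28915860)*(270*(-22) - 18115) = -28961062*(-5940 - 18115) = -28961062*(-24055) = 696658346410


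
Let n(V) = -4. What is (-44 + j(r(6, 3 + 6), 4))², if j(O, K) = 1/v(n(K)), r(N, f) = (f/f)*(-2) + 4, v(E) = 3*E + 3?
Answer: 157609/81 ≈ 1945.8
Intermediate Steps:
v(E) = 3 + 3*E
r(N, f) = 2 (r(N, f) = 1*(-2) + 4 = -2 + 4 = 2)
j(O, K) = -⅑ (j(O, K) = 1/(3 + 3*(-4)) = 1/(3 - 12) = 1/(-9) = -⅑)
(-44 + j(r(6, 3 + 6), 4))² = (-44 - ⅑)² = (-397/9)² = 157609/81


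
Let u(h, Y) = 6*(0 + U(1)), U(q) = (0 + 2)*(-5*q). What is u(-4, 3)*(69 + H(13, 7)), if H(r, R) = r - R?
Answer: -4500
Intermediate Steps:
U(q) = -10*q (U(q) = 2*(-5*q) = -10*q)
u(h, Y) = -60 (u(h, Y) = 6*(0 - 10*1) = 6*(0 - 10) = 6*(-10) = -60)
u(-4, 3)*(69 + H(13, 7)) = -60*(69 + (13 - 1*7)) = -60*(69 + (13 - 7)) = -60*(69 + 6) = -60*75 = -4500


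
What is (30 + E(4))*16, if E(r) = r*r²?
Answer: 1504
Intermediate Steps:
E(r) = r³
(30 + E(4))*16 = (30 + 4³)*16 = (30 + 64)*16 = 94*16 = 1504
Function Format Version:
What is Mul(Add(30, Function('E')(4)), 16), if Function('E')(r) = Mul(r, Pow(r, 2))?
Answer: 1504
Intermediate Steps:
Function('E')(r) = Pow(r, 3)
Mul(Add(30, Function('E')(4)), 16) = Mul(Add(30, Pow(4, 3)), 16) = Mul(Add(30, 64), 16) = Mul(94, 16) = 1504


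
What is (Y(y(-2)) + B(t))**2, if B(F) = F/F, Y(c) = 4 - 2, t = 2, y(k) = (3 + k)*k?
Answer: 9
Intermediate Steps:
y(k) = k*(3 + k)
Y(c) = 2
B(F) = 1
(Y(y(-2)) + B(t))**2 = (2 + 1)**2 = 3**2 = 9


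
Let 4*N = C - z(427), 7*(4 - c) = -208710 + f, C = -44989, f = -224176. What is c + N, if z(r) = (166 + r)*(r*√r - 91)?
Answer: 897237/14 - 253211*√427/4 ≈ -1.2440e+6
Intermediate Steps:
z(r) = (-91 + r^(3/2))*(166 + r) (z(r) = (166 + r)*(r^(3/2) - 91) = (166 + r)*(-91 + r^(3/2)) = (-91 + r^(3/2))*(166 + r))
c = 432914/7 (c = 4 - (-208710 - 224176)/7 = 4 - ⅐*(-432886) = 4 + 432886/7 = 432914/7 ≈ 61845.)
N = 4487/2 - 253211*√427/4 (N = (-44989 - (-15106 + 427^(5/2) - 91*427 + 166*427^(3/2)))/4 = (-44989 - (-15106 + 182329*√427 - 38857 + 166*(427*√427)))/4 = (-44989 - (-15106 + 182329*√427 - 38857 + 70882*√427))/4 = (-44989 - (-53963 + 253211*√427))/4 = (-44989 + (53963 - 253211*√427))/4 = (8974 - 253211*√427)/4 = 4487/2 - 253211*√427/4 ≈ -1.3058e+6)
c + N = 432914/7 + (4487/2 - 253211*√427/4) = 897237/14 - 253211*√427/4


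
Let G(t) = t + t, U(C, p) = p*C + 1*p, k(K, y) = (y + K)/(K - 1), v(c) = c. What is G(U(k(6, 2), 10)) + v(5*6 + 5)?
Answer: 87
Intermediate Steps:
k(K, y) = (K + y)/(-1 + K)
U(C, p) = p + C*p (U(C, p) = C*p + p = p + C*p)
G(t) = 2*t
G(U(k(6, 2), 10)) + v(5*6 + 5) = 2*(10*(1 + (6 + 2)/(-1 + 6))) + (5*6 + 5) = 2*(10*(1 + 8/5)) + (30 + 5) = 2*(10*(1 + (⅕)*8)) + 35 = 2*(10*(1 + 8/5)) + 35 = 2*(10*(13/5)) + 35 = 2*26 + 35 = 52 + 35 = 87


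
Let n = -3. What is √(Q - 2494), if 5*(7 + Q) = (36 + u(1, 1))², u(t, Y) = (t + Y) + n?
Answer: 4*I*√141 ≈ 47.497*I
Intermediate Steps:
u(t, Y) = -3 + Y + t (u(t, Y) = (t + Y) - 3 = (Y + t) - 3 = -3 + Y + t)
Q = 238 (Q = -7 + (36 + (-3 + 1 + 1))²/5 = -7 + (36 - 1)²/5 = -7 + (⅕)*35² = -7 + (⅕)*1225 = -7 + 245 = 238)
√(Q - 2494) = √(238 - 2494) = √(-2256) = 4*I*√141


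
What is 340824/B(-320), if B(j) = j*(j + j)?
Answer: 42603/25600 ≈ 1.6642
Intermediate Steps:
B(j) = 2*j² (B(j) = j*(2*j) = 2*j²)
340824/B(-320) = 340824/((2*(-320)²)) = 340824/((2*102400)) = 340824/204800 = 340824*(1/204800) = 42603/25600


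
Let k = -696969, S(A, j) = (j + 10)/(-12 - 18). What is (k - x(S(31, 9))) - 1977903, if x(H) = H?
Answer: -80246141/30 ≈ -2.6749e+6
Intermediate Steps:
S(A, j) = -⅓ - j/30 (S(A, j) = (10 + j)/(-30) = (10 + j)*(-1/30) = -⅓ - j/30)
(k - x(S(31, 9))) - 1977903 = (-696969 - (-⅓ - 1/30*9)) - 1977903 = (-696969 - (-⅓ - 3/10)) - 1977903 = (-696969 - 1*(-19/30)) - 1977903 = (-696969 + 19/30) - 1977903 = -20909051/30 - 1977903 = -80246141/30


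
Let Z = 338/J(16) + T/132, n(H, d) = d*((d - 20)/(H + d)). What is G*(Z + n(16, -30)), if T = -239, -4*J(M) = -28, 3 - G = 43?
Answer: 560570/231 ≈ 2426.7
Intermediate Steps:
G = -40 (G = 3 - 1*43 = 3 - 43 = -40)
J(M) = 7 (J(M) = -1/4*(-28) = 7)
n(H, d) = d*(-20 + d)/(H + d) (n(H, d) = d*((-20 + d)/(H + d)) = d*(-20 + d)/(H + d))
Z = 42943/924 (Z = 338/7 - 239/132 = 42943/924 ≈ 46.475)
G*(Z + n(16, -30)) = -40*(42943/924 - 30*(-20 - 30)/(16 - 30)) = -40*(42943/924 - 30*(-50)/(-14)) = -40*(42943/924 - 30*(-1/14)*(-50)) = -40*(42943/924 - 750/7) = -40*(-56057/924) = 560570/231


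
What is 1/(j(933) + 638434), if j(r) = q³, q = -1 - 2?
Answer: 1/638407 ≈ 1.5664e-6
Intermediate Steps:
q = -3
j(r) = -27 (j(r) = (-3)³ = -27)
1/(j(933) + 638434) = 1/(-27 + 638434) = 1/638407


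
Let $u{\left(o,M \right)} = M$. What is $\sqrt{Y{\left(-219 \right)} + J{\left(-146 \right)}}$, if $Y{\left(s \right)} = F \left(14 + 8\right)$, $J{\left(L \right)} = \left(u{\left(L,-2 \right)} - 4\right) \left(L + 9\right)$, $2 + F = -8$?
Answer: $\sqrt{602} \approx 24.536$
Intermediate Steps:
$F = -10$ ($F = -2 - 8 = -10$)
$J{\left(L \right)} = -54 - 6 L$ ($J{\left(L \right)} = \left(-2 - 4\right) \left(L + 9\right) = - 6 \left(9 + L\right) = -54 - 6 L$)
$Y{\left(s \right)} = -220$ ($Y{\left(s \right)} = - 10 \left(14 + 8\right) = \left(-10\right) 22 = -220$)
$\sqrt{Y{\left(-219 \right)} + J{\left(-146 \right)}} = \sqrt{-220 - -822} = \sqrt{-220 + \left(-54 + 876\right)} = \sqrt{-220 + 822} = \sqrt{602}$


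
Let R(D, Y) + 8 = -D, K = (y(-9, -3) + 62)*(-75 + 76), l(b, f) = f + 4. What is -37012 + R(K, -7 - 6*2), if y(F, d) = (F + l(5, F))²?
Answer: -37278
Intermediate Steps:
l(b, f) = 4 + f
y(F, d) = (4 + 2*F)² (y(F, d) = (F + (4 + F))² = (4 + 2*F)²)
K = 258 (K = (4*(2 - 9)² + 62)*(-75 + 76) = (4*(-7)² + 62)*1 = (4*49 + 62)*1 = (196 + 62)*1 = 258*1 = 258)
R(D, Y) = -8 - D
-37012 + R(K, -7 - 6*2) = -37012 + (-8 - 1*258) = -37012 + (-8 - 258) = -37012 - 266 = -37278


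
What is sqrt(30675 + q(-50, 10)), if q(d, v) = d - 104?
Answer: sqrt(30521) ≈ 174.70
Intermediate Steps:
q(d, v) = -104 + d
sqrt(30675 + q(-50, 10)) = sqrt(30675 + (-104 - 50)) = sqrt(30675 - 154) = sqrt(30521)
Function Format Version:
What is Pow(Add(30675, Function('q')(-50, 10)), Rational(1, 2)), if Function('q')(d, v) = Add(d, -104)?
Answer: Pow(30521, Rational(1, 2)) ≈ 174.70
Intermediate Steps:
Function('q')(d, v) = Add(-104, d)
Pow(Add(30675, Function('q')(-50, 10)), Rational(1, 2)) = Pow(Add(30675, Add(-104, -50)), Rational(1, 2)) = Pow(Add(30675, -154), Rational(1, 2)) = Pow(30521, Rational(1, 2))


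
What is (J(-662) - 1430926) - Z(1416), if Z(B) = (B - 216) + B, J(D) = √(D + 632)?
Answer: -1433542 + I*√30 ≈ -1.4335e+6 + 5.4772*I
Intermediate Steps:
J(D) = √(632 + D)
Z(B) = -216 + 2*B (Z(B) = (-216 + B) + B = -216 + 2*B)
(J(-662) - 1430926) - Z(1416) = (√(632 - 662) - 1430926) - (-216 + 2*1416) = (√(-30) - 1430926) - (-216 + 2832) = (I*√30 - 1430926) - 1*2616 = (-1430926 + I*√30) - 2616 = -1433542 + I*√30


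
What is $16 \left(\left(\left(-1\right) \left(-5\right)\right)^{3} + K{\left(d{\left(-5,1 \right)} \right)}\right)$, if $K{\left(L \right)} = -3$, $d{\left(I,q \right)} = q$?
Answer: $1952$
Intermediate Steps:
$16 \left(\left(\left(-1\right) \left(-5\right)\right)^{3} + K{\left(d{\left(-5,1 \right)} \right)}\right) = 16 \left(\left(\left(-1\right) \left(-5\right)\right)^{3} - 3\right) = 16 \left(5^{3} - 3\right) = 16 \left(125 - 3\right) = 16 \cdot 122 = 1952$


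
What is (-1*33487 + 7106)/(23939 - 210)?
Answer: -26381/23729 ≈ -1.1118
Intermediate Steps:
(-1*33487 + 7106)/(23939 - 210) = (-33487 + 7106)/23729 = -26381*1/23729 = -26381/23729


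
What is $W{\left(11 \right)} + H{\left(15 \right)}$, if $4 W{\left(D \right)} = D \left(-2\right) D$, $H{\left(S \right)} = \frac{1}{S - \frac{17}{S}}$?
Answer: $- \frac{12569}{208} \approx -60.428$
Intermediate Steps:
$W{\left(D \right)} = - \frac{D^{2}}{2}$ ($W{\left(D \right)} = \frac{D \left(-2\right) D}{4} = \frac{- 2 D D}{4} = \frac{\left(-2\right) D^{2}}{4} = - \frac{D^{2}}{2}$)
$W{\left(11 \right)} + H{\left(15 \right)} = - \frac{11^{2}}{2} + \frac{15}{-17 + 15^{2}} = \left(- \frac{1}{2}\right) 121 + \frac{15}{-17 + 225} = - \frac{121}{2} + \frac{15}{208} = - \frac{12569}{208}$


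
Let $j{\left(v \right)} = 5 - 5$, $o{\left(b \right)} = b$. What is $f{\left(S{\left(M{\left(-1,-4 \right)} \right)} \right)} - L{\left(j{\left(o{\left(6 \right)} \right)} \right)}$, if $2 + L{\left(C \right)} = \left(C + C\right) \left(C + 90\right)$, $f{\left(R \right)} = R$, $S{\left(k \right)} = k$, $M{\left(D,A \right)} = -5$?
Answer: $-3$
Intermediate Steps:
$j{\left(v \right)} = 0$ ($j{\left(v \right)} = 5 - 5 = 0$)
$L{\left(C \right)} = -2 + 2 C \left(90 + C\right)$ ($L{\left(C \right)} = -2 + \left(C + C\right) \left(C + 90\right) = -2 + 2 C \left(90 + C\right)$)
$f{\left(S{\left(M{\left(-1,-4 \right)} \right)} \right)} - L{\left(j{\left(o{\left(6 \right)} \right)} \right)} = -5 - \left(-2 + 2 \cdot 0^{2} + 180 \cdot 0\right) = -5 - \left(-2 + 2 \cdot 0 + 0\right) = -5 - \left(-2 + 0 + 0\right) = -5 - -2 = -5 + 2 = -3$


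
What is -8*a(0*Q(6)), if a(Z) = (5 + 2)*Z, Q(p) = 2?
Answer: 0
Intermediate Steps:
a(Z) = 7*Z
-8*a(0*Q(6)) = -56*0*2 = -56*0 = -8*0 = 0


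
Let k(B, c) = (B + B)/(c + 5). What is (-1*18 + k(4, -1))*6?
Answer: -96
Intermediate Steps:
k(B, c) = 2*B/(5 + c) (k(B, c) = (2*B)/(5 + c) = 2*B/(5 + c))
(-1*18 + k(4, -1))*6 = (-1*18 + 2*4/(5 - 1))*6 = (-18 + 2*4/4)*6 = (-18 + 2*4*(¼))*6 = (-18 + 2)*6 = -16*6 = -96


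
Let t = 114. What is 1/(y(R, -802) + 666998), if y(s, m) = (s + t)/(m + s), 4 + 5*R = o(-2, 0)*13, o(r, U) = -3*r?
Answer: 984/656325871 ≈ 1.4993e-6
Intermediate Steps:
R = 74/5 (R = -4/5 + (-3*(-2)*13)/5 = -4/5 + (6*13)/5 = -4/5 + (1/5)*78 = -4/5 + 78/5 = 74/5 ≈ 14.800)
y(s, m) = (114 + s)/(m + s) (y(s, m) = (s + 114)/(m + s) = (114 + s)/(m + s))
1/(y(R, -802) + 666998) = 1/((114 + 74/5)/(-802 + 74/5) + 666998) = 1/((644/5)/(-3936/5) + 666998) = 1/(-5/3936*644/5 + 666998) = 1/(-161/984 + 666998) = 1/(656325871/984) = 984/656325871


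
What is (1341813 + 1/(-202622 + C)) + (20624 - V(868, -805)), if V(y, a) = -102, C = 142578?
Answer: 81812291715/60044 ≈ 1.3625e+6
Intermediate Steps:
(1341813 + 1/(-202622 + C)) + (20624 - V(868, -805)) = (1341813 + 1/(-202622 + 142578)) + (20624 - 1*(-102)) = (1341813 + 1/(-60044)) + (20624 + 102) = (1341813 - 1/60044) + 20726 = 80567819771/60044 + 20726 = 81812291715/60044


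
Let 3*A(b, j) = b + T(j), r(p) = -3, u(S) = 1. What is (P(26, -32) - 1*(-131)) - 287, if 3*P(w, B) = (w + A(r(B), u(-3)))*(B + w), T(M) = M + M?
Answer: -622/3 ≈ -207.33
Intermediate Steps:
T(M) = 2*M
A(b, j) = b/3 + 2*j/3 (A(b, j) = (b + 2*j)/3 = b/3 + 2*j/3)
P(w, B) = (-⅓ + w)*(B + w)/3 (P(w, B) = ((w + ((⅓)*(-3) + (⅔)*1))*(B + w))/3 = ((w + (-1 + ⅔))*(B + w))/3 = ((w - ⅓)*(B + w))/3 = ((-⅓ + w)*(B + w))/3 = (-⅓ + w)*(B + w)/3)
(P(26, -32) - 1*(-131)) - 287 = ((-⅑*(-32) - ⅑*26 + (⅓)*26² + (⅓)*(-32)*26) - 1*(-131)) - 287 = ((32/9 - 26/9 + (⅓)*676 - 832/3) + 131) - 287 = ((32/9 - 26/9 + 676/3 - 832/3) + 131) - 287 = (-154/3 + 131) - 287 = 239/3 - 287 = -622/3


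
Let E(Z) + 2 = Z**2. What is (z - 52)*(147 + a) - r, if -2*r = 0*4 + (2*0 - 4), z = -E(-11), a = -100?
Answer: -8039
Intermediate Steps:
E(Z) = -2 + Z**2
z = -119 (z = -(-2 + (-11)**2) = -(-2 + 121) = -1*119 = -119)
r = 2 (r = -(0*4 + (2*0 - 4))/2 = -(0 + (0 - 4))/2 = -(0 - 4)/2 = -1/2*(-4) = 2)
(z - 52)*(147 + a) - r = (-119 - 52)*(147 - 100) - 1*2 = -171*47 - 2 = -8037 - 2 = -8039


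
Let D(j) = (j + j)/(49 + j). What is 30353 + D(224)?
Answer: 1183831/39 ≈ 30355.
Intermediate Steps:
D(j) = 2*j/(49 + j) (D(j) = (2*j)/(49 + j) = 2*j/(49 + j))
30353 + D(224) = 30353 + 2*224/(49 + 224) = 30353 + 2*224/273 = 30353 + 2*224*(1/273) = 30353 + 64/39 = 1183831/39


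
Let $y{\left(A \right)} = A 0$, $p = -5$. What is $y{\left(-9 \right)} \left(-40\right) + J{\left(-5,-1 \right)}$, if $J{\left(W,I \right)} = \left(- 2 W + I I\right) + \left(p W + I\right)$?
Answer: $35$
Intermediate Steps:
$y{\left(A \right)} = 0$
$J{\left(W,I \right)} = I + I^{2} - 7 W$ ($J{\left(W,I \right)} = \left(- 2 W + I I\right) + \left(- 5 W + I\right) = \left(- 2 W + I^{2}\right) + \left(I - 5 W\right) = \left(I^{2} - 2 W\right) + \left(I - 5 W\right) = I + I^{2} - 7 W$)
$y{\left(-9 \right)} \left(-40\right) + J{\left(-5,-1 \right)} = 0 \left(-40\right) - \left(-34 - 1\right) = 0 + \left(-1 + 1 + 35\right) = 0 + 35 = 35$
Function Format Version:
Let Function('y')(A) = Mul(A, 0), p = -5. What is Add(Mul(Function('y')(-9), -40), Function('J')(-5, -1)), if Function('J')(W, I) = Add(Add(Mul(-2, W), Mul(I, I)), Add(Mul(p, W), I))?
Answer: 35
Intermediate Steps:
Function('y')(A) = 0
Function('J')(W, I) = Add(I, Pow(I, 2), Mul(-7, W)) (Function('J')(W, I) = Add(Add(Mul(-2, W), Mul(I, I)), Add(Mul(-5, W), I)) = Add(Add(Mul(-2, W), Pow(I, 2)), Add(I, Mul(-5, W))) = Add(Add(Pow(I, 2), Mul(-2, W)), Add(I, Mul(-5, W))) = Add(I, Pow(I, 2), Mul(-7, W)))
Add(Mul(Function('y')(-9), -40), Function('J')(-5, -1)) = Add(Mul(0, -40), Add(-1, Pow(-1, 2), Mul(-7, -5))) = Add(0, Add(-1, 1, 35)) = Add(0, 35) = 35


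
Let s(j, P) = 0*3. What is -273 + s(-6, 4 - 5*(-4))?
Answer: -273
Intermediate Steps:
s(j, P) = 0
-273 + s(-6, 4 - 5*(-4)) = -273 + 0 = -273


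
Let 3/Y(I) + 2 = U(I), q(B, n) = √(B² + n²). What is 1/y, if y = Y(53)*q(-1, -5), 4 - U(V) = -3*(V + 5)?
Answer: 88*√26/39 ≈ 11.505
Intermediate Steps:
U(V) = 19 + 3*V (U(V) = 4 - (-3)*(V + 5) = 4 - (-3)*(5 + V) = 4 - (-15 - 3*V) = 4 + (15 + 3*V) = 19 + 3*V)
Y(I) = 3/(17 + 3*I) (Y(I) = 3/(-2 + (19 + 3*I)) = 3/(17 + 3*I))
y = 3*√26/176 (y = (3/(17 + 3*53))*√((-1)² + (-5)²) = (3/(17 + 159))*√(1 + 25) = (3/176)*√26 = (3*(1/176))*√26 = 3*√26/176 ≈ 0.086915)
1/y = 1/(3*√26/176) = 88*√26/39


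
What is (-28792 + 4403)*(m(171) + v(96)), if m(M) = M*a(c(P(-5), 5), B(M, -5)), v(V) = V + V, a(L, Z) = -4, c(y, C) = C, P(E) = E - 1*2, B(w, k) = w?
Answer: 11999388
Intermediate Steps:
P(E) = -2 + E (P(E) = E - 2 = -2 + E)
v(V) = 2*V
m(M) = -4*M (m(M) = M*(-4) = -4*M)
(-28792 + 4403)*(m(171) + v(96)) = (-28792 + 4403)*(-4*171 + 2*96) = -24389*(-684 + 192) = -24389*(-492) = 11999388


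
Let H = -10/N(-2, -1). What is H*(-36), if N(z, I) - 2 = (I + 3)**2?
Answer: 60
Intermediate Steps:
N(z, I) = 2 + (3 + I)**2 (N(z, I) = 2 + (I + 3)**2 = 2 + (3 + I)**2)
H = -5/3 (H = -10/(2 + (3 - 1)**2) = -10/(2 + 2**2) = -10/(2 + 4) = -10/6 = -10*1/6 = -5/3 ≈ -1.6667)
H*(-36) = -5/3*(-36) = 60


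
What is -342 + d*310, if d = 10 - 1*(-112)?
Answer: 37478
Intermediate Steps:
d = 122 (d = 10 + 112 = 122)
-342 + d*310 = -342 + 122*310 = -342 + 37820 = 37478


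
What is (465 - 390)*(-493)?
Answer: -36975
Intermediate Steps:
(465 - 390)*(-493) = 75*(-493) = -36975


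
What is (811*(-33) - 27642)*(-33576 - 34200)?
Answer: 3687353280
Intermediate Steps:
(811*(-33) - 27642)*(-33576 - 34200) = (-26763 - 27642)*(-67776) = -54405*(-67776) = 3687353280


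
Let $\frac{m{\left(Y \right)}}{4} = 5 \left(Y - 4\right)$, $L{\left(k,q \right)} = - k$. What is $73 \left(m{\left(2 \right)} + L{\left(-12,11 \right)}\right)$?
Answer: $-2044$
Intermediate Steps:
$m{\left(Y \right)} = -80 + 20 Y$ ($m{\left(Y \right)} = 4 \cdot 5 \left(Y - 4\right) = 4 \cdot 5 \left(-4 + Y\right) = 4 \left(-20 + 5 Y\right) = -80 + 20 Y$)
$73 \left(m{\left(2 \right)} + L{\left(-12,11 \right)}\right) = 73 \left(\left(-80 + 20 \cdot 2\right) - -12\right) = 73 \left(\left(-80 + 40\right) + 12\right) = 73 \left(-40 + 12\right) = 73 \left(-28\right) = -2044$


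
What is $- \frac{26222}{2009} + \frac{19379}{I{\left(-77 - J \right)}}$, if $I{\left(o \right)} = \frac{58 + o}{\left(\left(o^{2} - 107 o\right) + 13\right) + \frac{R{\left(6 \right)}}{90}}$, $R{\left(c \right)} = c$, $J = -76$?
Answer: $\frac{10096976938}{245385} \approx 41148.0$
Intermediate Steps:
$I{\left(o \right)} = \frac{58 + o}{\frac{196}{15} + o^{2} - 107 o}$ ($I{\left(o \right)} = \frac{58 + o}{\left(\left(o^{2} - 107 o\right) + 13\right) + \frac{6}{90}} = \frac{58 + o}{\left(13 + o^{2} - 107 o\right) + 6 \cdot \frac{1}{90}} = \frac{58 + o}{\left(13 + o^{2} - 107 o\right) + \frac{1}{15}} = \frac{58 + o}{\frac{196}{15} + o^{2} - 107 o}$)
$- \frac{26222}{2009} + \frac{19379}{I{\left(-77 - J \right)}} = - \frac{26222}{2009} + \frac{19379}{15 \frac{1}{196 - 1605 \left(-77 - -76\right) + 15 \left(-77 - -76\right)^{2}} \left(58 - 1\right)} = \left(-26222\right) \frac{1}{2009} + \frac{19379}{15 \frac{1}{196 - 1605 \left(-77 + 76\right) + 15 \left(-77 + 76\right)^{2}} \left(58 + \left(-77 + 76\right)\right)} = - \frac{3746}{287} + \frac{19379}{15 \frac{1}{196 - -1605 + 15 \left(-1\right)^{2}} \left(58 - 1\right)} = - \frac{3746}{287} + \frac{19379}{15 \frac{1}{196 + 1605 + 15 \cdot 1} \cdot 57} = - \frac{3746}{287} + \frac{19379}{15 \frac{1}{196 + 1605 + 15} \cdot 57} = - \frac{3746}{287} + \frac{19379}{15 \cdot \frac{1}{1816} \cdot 57} = - \frac{3746}{287} + \frac{19379}{\frac{855}{1816}} = - \frac{3746}{287} + 19379 \cdot \frac{1816}{855} = - \frac{3746}{287} + \frac{35192264}{855} = \frac{10096976938}{245385}$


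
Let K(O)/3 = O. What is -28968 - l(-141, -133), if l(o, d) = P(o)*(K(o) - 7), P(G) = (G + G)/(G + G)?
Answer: -28538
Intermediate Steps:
P(G) = 1 (P(G) = (2*G)/((2*G)) = (2*G)*(1/(2*G)) = 1)
K(O) = 3*O
l(o, d) = -7 + 3*o (l(o, d) = 1*(3*o - 7) = 1*(-7 + 3*o) = -7 + 3*o)
-28968 - l(-141, -133) = -28968 - (-7 + 3*(-141)) = -28968 - (-7 - 423) = -28968 - 1*(-430) = -28968 + 430 = -28538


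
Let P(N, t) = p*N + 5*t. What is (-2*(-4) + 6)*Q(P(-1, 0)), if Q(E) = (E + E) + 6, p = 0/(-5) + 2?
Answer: 28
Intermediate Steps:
p = 2 (p = 0*(-⅕) + 2 = 0 + 2 = 2)
P(N, t) = 2*N + 5*t
Q(E) = 6 + 2*E (Q(E) = 2*E + 6 = 6 + 2*E)
(-2*(-4) + 6)*Q(P(-1, 0)) = (-2*(-4) + 6)*(6 + 2*(2*(-1) + 5*0)) = (8 + 6)*(6 + 2*(-2 + 0)) = 14*(6 + 2*(-2)) = 14*(6 - 4) = 14*2 = 28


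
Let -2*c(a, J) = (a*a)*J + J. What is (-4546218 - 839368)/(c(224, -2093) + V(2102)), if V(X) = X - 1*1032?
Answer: -10771172/105022601 ≈ -0.10256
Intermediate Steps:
c(a, J) = -J/2 - J*a**2/2 (c(a, J) = -((a*a)*J + J)/2 = -(a**2*J + J)/2 = -(J*a**2 + J)/2 = -(J + J*a**2)/2 = -J/2 - J*a**2/2)
V(X) = -1032 + X (V(X) = X - 1032 = -1032 + X)
(-4546218 - 839368)/(c(224, -2093) + V(2102)) = (-4546218 - 839368)/(-1/2*(-2093)*(1 + 224**2) + (-1032 + 2102)) = -5385586/(-1/2*(-2093)*(1 + 50176) + 1070) = -5385586/(-1/2*(-2093)*50177 + 1070) = -5385586/(105020461/2 + 1070) = -5385586/105022601/2 = -5385586*2/105022601 = -10771172/105022601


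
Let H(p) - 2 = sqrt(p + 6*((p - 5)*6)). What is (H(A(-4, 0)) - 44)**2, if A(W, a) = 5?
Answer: (42 - sqrt(5))**2 ≈ 1581.2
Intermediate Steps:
H(p) = 2 + sqrt(-180 + 37*p) (H(p) = 2 + sqrt(p + 6*((p - 5)*6)) = 2 + sqrt(p + 6*((-5 + p)*6)) = 2 + sqrt(p + 6*(-30 + 6*p)) = 2 + sqrt(p + (-180 + 36*p)) = 2 + sqrt(-180 + 37*p))
(H(A(-4, 0)) - 44)**2 = ((2 + sqrt(-180 + 37*5)) - 44)**2 = ((2 + sqrt(-180 + 185)) - 44)**2 = ((2 + sqrt(5)) - 44)**2 = (-42 + sqrt(5))**2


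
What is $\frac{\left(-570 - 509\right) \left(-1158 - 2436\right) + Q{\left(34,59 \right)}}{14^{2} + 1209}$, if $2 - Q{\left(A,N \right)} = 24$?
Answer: $\frac{3877904}{1405} \approx 2760.1$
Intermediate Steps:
$Q{\left(A,N \right)} = -22$ ($Q{\left(A,N \right)} = 2 - 24 = -22$)
$\frac{\left(-570 - 509\right) \left(-1158 - 2436\right) + Q{\left(34,59 \right)}}{14^{2} + 1209} = \frac{\left(-570 - 509\right) \left(-1158 - 2436\right) - 22}{14^{2} + 1209} = \frac{\left(-1079\right) \left(-3594\right) - 22}{196 + 1209} = \frac{3877926 - 22}{1405} = 3877904 \cdot \frac{1}{1405} = \frac{3877904}{1405}$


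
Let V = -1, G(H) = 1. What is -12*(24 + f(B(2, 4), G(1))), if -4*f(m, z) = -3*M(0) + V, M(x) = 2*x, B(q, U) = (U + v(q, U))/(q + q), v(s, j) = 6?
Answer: -291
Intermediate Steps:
B(q, U) = (6 + U)/(2*q) (B(q, U) = (U + 6)/(q + q) = (6 + U)/((2*q)) = (6 + U)*(1/(2*q)) = (6 + U)/(2*q))
f(m, z) = ¼ (f(m, z) = -(-6*0 - 1)/4 = -(-3*0 - 1)/4 = -(0 - 1)/4 = -¼*(-1) = ¼)
-12*(24 + f(B(2, 4), G(1))) = -12*(24 + ¼) = -12*97/4 = -291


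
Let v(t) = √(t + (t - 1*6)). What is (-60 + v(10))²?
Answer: (60 - √14)² ≈ 3165.0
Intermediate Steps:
v(t) = √(-6 + 2*t) (v(t) = √(t + (t - 6)) = √(t + (-6 + t)) = √(-6 + 2*t))
(-60 + v(10))² = (-60 + √(-6 + 2*10))² = (-60 + √(-6 + 20))² = (-60 + √14)²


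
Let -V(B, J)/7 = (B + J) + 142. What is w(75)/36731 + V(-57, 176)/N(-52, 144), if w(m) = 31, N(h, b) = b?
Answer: -7455897/587696 ≈ -12.687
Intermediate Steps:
V(B, J) = -994 - 7*B - 7*J (V(B, J) = -7*((B + J) + 142) = -7*(142 + B + J) = -994 - 7*B - 7*J)
w(75)/36731 + V(-57, 176)/N(-52, 144) = 31/36731 + (-994 - 7*(-57) - 7*176)/144 = 31*(1/36731) + (-994 + 399 - 1232)*(1/144) = 31/36731 - 1827*1/144 = 31/36731 - 203/16 = -7455897/587696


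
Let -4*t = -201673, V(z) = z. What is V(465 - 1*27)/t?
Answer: 1752/201673 ≈ 0.0086873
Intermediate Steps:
t = 201673/4 (t = -1/4*(-201673) = 201673/4 ≈ 50418.)
V(465 - 1*27)/t = (465 - 1*27)/(201673/4) = (465 - 27)*(4/201673) = 438*(4/201673) = 1752/201673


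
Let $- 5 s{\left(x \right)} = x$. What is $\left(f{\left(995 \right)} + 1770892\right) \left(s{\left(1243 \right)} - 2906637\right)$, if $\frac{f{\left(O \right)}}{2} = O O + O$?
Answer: $- \frac{54546719942896}{5} \approx -1.0909 \cdot 10^{13}$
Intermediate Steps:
$s{\left(x \right)} = - \frac{x}{5}$
$f{\left(O \right)} = 2 O + 2 O^{2}$ ($f{\left(O \right)} = 2 \left(O O + O\right) = 2 \left(O^{2} + O\right) = 2 \left(O + O^{2}\right) = 2 O + 2 O^{2}$)
$\left(f{\left(995 \right)} + 1770892\right) \left(s{\left(1243 \right)} - 2906637\right) = \left(2 \cdot 995 \left(1 + 995\right) + 1770892\right) \left(\left(- \frac{1}{5}\right) 1243 - 2906637\right) = \left(2 \cdot 995 \cdot 996 + 1770892\right) \left(- \frac{1243}{5} - 2906637\right) = \left(1982040 + 1770892\right) \left(- \frac{14534428}{5}\right) = 3752932 \left(- \frac{14534428}{5}\right) = - \frac{54546719942896}{5}$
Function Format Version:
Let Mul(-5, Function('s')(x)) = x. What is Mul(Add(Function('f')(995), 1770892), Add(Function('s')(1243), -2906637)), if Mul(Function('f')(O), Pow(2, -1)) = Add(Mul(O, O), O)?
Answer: Rational(-54546719942896, 5) ≈ -1.0909e+13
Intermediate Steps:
Function('s')(x) = Mul(Rational(-1, 5), x)
Function('f')(O) = Add(Mul(2, O), Mul(2, Pow(O, 2))) (Function('f')(O) = Mul(2, Add(Mul(O, O), O)) = Mul(2, Add(Pow(O, 2), O)) = Mul(2, Add(O, Pow(O, 2))) = Add(Mul(2, O), Mul(2, Pow(O, 2))))
Mul(Add(Function('f')(995), 1770892), Add(Function('s')(1243), -2906637)) = Mul(Add(Mul(2, 995, Add(1, 995)), 1770892), Add(Mul(Rational(-1, 5), 1243), -2906637)) = Mul(Add(Mul(2, 995, 996), 1770892), Add(Rational(-1243, 5), -2906637)) = Mul(Add(1982040, 1770892), Rational(-14534428, 5)) = Mul(3752932, Rational(-14534428, 5)) = Rational(-54546719942896, 5)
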